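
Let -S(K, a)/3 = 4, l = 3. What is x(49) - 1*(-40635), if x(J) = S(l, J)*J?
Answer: 40047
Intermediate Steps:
S(K, a) = -12 (S(K, a) = -3*4 = -12)
x(J) = -12*J
x(49) - 1*(-40635) = -12*49 - 1*(-40635) = -588 + 40635 = 40047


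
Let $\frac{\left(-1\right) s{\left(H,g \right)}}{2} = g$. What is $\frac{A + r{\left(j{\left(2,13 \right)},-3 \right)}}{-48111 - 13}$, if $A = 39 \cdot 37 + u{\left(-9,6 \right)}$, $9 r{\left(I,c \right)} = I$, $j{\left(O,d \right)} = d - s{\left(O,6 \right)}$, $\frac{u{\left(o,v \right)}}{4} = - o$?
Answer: $- \frac{3334}{108279} \approx -0.030791$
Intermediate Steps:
$u{\left(o,v \right)} = - 4 o$ ($u{\left(o,v \right)} = 4 \left(- o\right) = - 4 o$)
$s{\left(H,g \right)} = - 2 g$
$j{\left(O,d \right)} = 12 + d$ ($j{\left(O,d \right)} = d - \left(-2\right) 6 = d - -12 = d + 12 = 12 + d$)
$r{\left(I,c \right)} = \frac{I}{9}$
$A = 1479$ ($A = 39 \cdot 37 - -36 = 1443 + 36 = 1479$)
$\frac{A + r{\left(j{\left(2,13 \right)},-3 \right)}}{-48111 - 13} = \frac{1479 + \frac{12 + 13}{9}}{-48111 - 13} = \frac{1479 + \frac{1}{9} \cdot 25}{-48124} = \left(1479 + \frac{25}{9}\right) \left(- \frac{1}{48124}\right) = \frac{13336}{9} \left(- \frac{1}{48124}\right) = - \frac{3334}{108279}$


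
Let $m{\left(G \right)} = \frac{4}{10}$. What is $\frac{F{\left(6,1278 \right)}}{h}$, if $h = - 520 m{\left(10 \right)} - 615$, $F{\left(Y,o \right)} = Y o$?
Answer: $- \frac{7668}{823} \approx -9.3171$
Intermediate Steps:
$m{\left(G \right)} = \frac{2}{5}$ ($m{\left(G \right)} = 4 \cdot \frac{1}{10} = \frac{2}{5}$)
$h = -823$ ($h = \left(-520\right) \frac{2}{5} - 615 = -208 - 615 = -823$)
$\frac{F{\left(6,1278 \right)}}{h} = \frac{6 \cdot 1278}{-823} = 7668 \left(- \frac{1}{823}\right) = - \frac{7668}{823}$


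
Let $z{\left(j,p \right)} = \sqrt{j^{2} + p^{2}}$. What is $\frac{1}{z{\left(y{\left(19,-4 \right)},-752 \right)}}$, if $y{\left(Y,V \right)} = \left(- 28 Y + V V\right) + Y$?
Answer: $\frac{\sqrt{812513}}{812513} \approx 0.0011094$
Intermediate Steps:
$y{\left(Y,V \right)} = V^{2} - 27 Y$ ($y{\left(Y,V \right)} = \left(- 28 Y + V^{2}\right) + Y = \left(V^{2} - 28 Y\right) + Y = V^{2} - 27 Y$)
$\frac{1}{z{\left(y{\left(19,-4 \right)},-752 \right)}} = \frac{1}{\sqrt{\left(\left(-4\right)^{2} - 513\right)^{2} + \left(-752\right)^{2}}} = \frac{1}{\sqrt{\left(16 - 513\right)^{2} + 565504}} = \frac{1}{\sqrt{\left(-497\right)^{2} + 565504}} = \frac{1}{\sqrt{247009 + 565504}} = \frac{1}{\sqrt{812513}} = \frac{\sqrt{812513}}{812513}$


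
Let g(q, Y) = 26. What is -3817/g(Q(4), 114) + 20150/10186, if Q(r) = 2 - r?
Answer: -19178031/132418 ≈ -144.83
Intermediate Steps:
-3817/g(Q(4), 114) + 20150/10186 = -3817/26 + 20150/10186 = -3817*1/26 + 20150*(1/10186) = -3817/26 + 10075/5093 = -19178031/132418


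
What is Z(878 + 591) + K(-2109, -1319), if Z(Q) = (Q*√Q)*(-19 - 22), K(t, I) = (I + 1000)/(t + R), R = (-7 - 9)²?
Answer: 319/1853 - 60229*√1469 ≈ -2.3084e+6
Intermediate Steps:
R = 256 (R = (-16)² = 256)
K(t, I) = (1000 + I)/(256 + t) (K(t, I) = (I + 1000)/(t + 256) = (1000 + I)/(256 + t))
Z(Q) = -41*Q^(3/2) (Z(Q) = Q^(3/2)*(-41) = -41*Q^(3/2))
Z(878 + 591) + K(-2109, -1319) = -41*(878 + 591)^(3/2) + (1000 - 1319)/(256 - 2109) = -60229*√1469 - 319/(-1853) = -60229*√1469 - 1/1853*(-319) = -60229*√1469 + 319/1853 = 319/1853 - 60229*√1469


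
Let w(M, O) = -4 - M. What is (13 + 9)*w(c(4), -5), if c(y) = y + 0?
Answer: -176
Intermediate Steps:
c(y) = y
(13 + 9)*w(c(4), -5) = (13 + 9)*(-4 - 1*4) = 22*(-4 - 4) = 22*(-8) = -176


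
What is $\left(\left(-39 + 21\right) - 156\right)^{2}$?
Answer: $30276$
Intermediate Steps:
$\left(\left(-39 + 21\right) - 156\right)^{2} = \left(-18 - 156\right)^{2} = \left(-174\right)^{2} = 30276$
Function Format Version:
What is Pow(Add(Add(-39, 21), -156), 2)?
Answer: 30276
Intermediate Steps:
Pow(Add(Add(-39, 21), -156), 2) = Pow(Add(-18, -156), 2) = Pow(-174, 2) = 30276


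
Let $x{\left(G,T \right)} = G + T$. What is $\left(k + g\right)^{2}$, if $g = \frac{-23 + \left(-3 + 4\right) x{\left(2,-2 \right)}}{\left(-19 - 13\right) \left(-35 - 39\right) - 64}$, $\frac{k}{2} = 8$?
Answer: $\frac{1357259281}{5308416} \approx 255.68$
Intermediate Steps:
$k = 16$ ($k = 2 \cdot 8 = 16$)
$g = - \frac{23}{2304}$ ($g = \frac{-23 + \left(-3 + 4\right) \left(2 - 2\right)}{\left(-19 - 13\right) \left(-35 - 39\right) - 64} = \frac{-23 + 1 \cdot 0}{\left(-32\right) \left(-74\right) - 64} = \frac{-23 + 0}{2368 - 64} = - \frac{23}{2304} \approx -0.0099826$)
$\left(k + g\right)^{2} = \left(16 - \frac{23}{2304}\right)^{2} = \left(\frac{36841}{2304}\right)^{2} = \frac{1357259281}{5308416}$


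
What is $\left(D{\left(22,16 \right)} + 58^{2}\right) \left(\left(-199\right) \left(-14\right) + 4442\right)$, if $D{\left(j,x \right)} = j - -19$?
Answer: $24611340$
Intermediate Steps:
$D{\left(j,x \right)} = 19 + j$ ($D{\left(j,x \right)} = j + 19 = 19 + j$)
$\left(D{\left(22,16 \right)} + 58^{2}\right) \left(\left(-199\right) \left(-14\right) + 4442\right) = \left(\left(19 + 22\right) + 58^{2}\right) \left(\left(-199\right) \left(-14\right) + 4442\right) = \left(41 + 3364\right) \left(2786 + 4442\right) = 3405 \cdot 7228 = 24611340$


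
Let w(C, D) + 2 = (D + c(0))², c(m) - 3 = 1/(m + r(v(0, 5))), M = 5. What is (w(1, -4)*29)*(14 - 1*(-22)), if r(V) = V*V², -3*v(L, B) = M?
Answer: -8504424/15625 ≈ -544.28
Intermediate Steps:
v(L, B) = -5/3 (v(L, B) = -⅓*5 = -5/3)
r(V) = V³
c(m) = 3 + 1/(-125/27 + m) (c(m) = 3 + 1/(m + (-5/3)³) = 3 + 1/(m - 125/27) = 3 + 1/(-125/27 + m))
w(C, D) = -2 + (348/125 + D)² (w(C, D) = -2 + (D + 3*(-116 + 27*0)/(-125 + 27*0))² = -2 + (D + 3*(-116 + 0)/(-125 + 0))² = -2 + (D + 3*(-116)/(-125))² = -2 + (D + 3*(-1/125)*(-116))² = -2 + (D + 348/125)² = -2 + (348/125 + D)²)
(w(1, -4)*29)*(14 - 1*(-22)) = ((-2 + (348 + 125*(-4))²/15625)*29)*(14 - 1*(-22)) = ((-2 + (348 - 500)²/15625)*29)*(14 + 22) = ((-2 + (1/15625)*(-152)²)*29)*36 = ((-2 + (1/15625)*23104)*29)*36 = ((-2 + 23104/15625)*29)*36 = -8146/15625*29*36 = -236234/15625*36 = -8504424/15625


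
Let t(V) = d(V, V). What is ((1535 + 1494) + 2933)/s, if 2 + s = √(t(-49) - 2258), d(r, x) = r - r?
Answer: -5962/1131 - 2981*I*√2258/1131 ≈ -5.2714 - 125.25*I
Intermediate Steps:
d(r, x) = 0
t(V) = 0
s = -2 + I*√2258 (s = -2 + √(0 - 2258) = -2 + √(-2258) = -2 + I*√2258 ≈ -2.0 + 47.518*I)
((1535 + 1494) + 2933)/s = ((1535 + 1494) + 2933)/(-2 + I*√2258) = (3029 + 2933)/(-2 + I*√2258) = 5962/(-2 + I*√2258)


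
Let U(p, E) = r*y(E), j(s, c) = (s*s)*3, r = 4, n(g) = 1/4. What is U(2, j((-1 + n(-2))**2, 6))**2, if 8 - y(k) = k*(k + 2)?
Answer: 116160317329/268435456 ≈ 432.73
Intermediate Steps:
n(g) = 1/4
y(k) = 8 - k*(2 + k) (y(k) = 8 - k*(k + 2) = 8 - k*(2 + k))
j(s, c) = 3*s**2 (j(s, c) = s**2*3 = 3*s**2)
U(p, E) = 32 - 8*E - 4*E**2 (U(p, E) = 4*(8 - E**2 - 2*E) = 32 - 8*E - 4*E**2)
U(2, j((-1 + n(-2))**2, 6))**2 = (32 - 24*((-1 + 1/4)**2)**2 - 4*9*(-1 + 1/4)**8)**2 = (32 - 24*((-3/4)**2)**2 - 4*(3*((-3/4)**2)**2)**2)**2 = (32 - 24*(9/16)**2 - 4*(3*(9/16)**2)**2)**2 = (32 - 24*81/256 - 4*(3*(81/256))**2)**2 = (32 - 8*243/256 - 4*(243/256)**2)**2 = (32 - 243/32 - 4*59049/65536)**2 = (32 - 243/32 - 59049/16384)**2 = (340823/16384)**2 = 116160317329/268435456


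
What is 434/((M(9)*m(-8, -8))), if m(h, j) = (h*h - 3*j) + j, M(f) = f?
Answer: 217/360 ≈ 0.60278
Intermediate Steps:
m(h, j) = h² - 2*j (m(h, j) = (h² - 3*j) + j = h² - 2*j)
434/((M(9)*m(-8, -8))) = 434/((9*((-8)² - 2*(-8)))) = 434/((9*(64 + 16))) = 434/((9*80)) = 434/720 = 434*(1/720) = 217/360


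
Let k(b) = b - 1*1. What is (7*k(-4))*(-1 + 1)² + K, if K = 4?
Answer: 4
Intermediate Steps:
k(b) = -1 + b (k(b) = b - 1 = -1 + b)
(7*k(-4))*(-1 + 1)² + K = (7*(-1 - 4))*(-1 + 1)² + 4 = (7*(-5))*0² + 4 = -35*0 + 4 = 0 + 4 = 4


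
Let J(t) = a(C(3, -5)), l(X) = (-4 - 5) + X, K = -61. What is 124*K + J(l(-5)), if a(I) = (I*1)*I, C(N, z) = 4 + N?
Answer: -7515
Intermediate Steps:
l(X) = -9 + X
a(I) = I² (a(I) = I*I = I²)
J(t) = 49 (J(t) = (4 + 3)² = 7² = 49)
124*K + J(l(-5)) = 124*(-61) + 49 = -7564 + 49 = -7515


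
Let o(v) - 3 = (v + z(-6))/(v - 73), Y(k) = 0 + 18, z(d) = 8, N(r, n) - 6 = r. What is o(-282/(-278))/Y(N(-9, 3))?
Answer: 28765/180108 ≈ 0.15971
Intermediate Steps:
N(r, n) = 6 + r
Y(k) = 18
o(v) = 3 + (8 + v)/(-73 + v) (o(v) = 3 + (v + 8)/(v - 73) = 3 + (8 + v)/(-73 + v))
o(-282/(-278))/Y(N(-9, 3)) = ((-211 + 4*(-282/(-278)))/(-73 - 282/(-278)))/18 = ((-211 + 4*(-282*(-1/278)))/(-73 - 282*(-1/278)))*(1/18) = ((-211 + 4*(141/139))/(-73 + 141/139))*(1/18) = ((-211 + 564/139)/(-10006/139))*(1/18) = -139/10006*(-28765/139)*(1/18) = (28765/10006)*(1/18) = 28765/180108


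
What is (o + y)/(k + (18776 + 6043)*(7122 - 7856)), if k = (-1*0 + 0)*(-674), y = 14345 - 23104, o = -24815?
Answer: 16787/9108573 ≈ 0.0018430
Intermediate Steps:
y = -8759
k = 0 (k = (0 + 0)*(-674) = 0*(-674) = 0)
(o + y)/(k + (18776 + 6043)*(7122 - 7856)) = (-24815 - 8759)/(0 + (18776 + 6043)*(7122 - 7856)) = -33574/(0 + 24819*(-734)) = -33574/(0 - 18217146) = -33574/(-18217146) = -33574*(-1/18217146) = 16787/9108573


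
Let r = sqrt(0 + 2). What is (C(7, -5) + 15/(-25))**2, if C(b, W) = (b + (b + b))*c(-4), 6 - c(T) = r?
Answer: 415179/25 - 26334*sqrt(2)/5 ≈ 9158.8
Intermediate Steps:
r = sqrt(2) ≈ 1.4142
c(T) = 6 - sqrt(2)
C(b, W) = 3*b*(6 - sqrt(2)) (C(b, W) = (b + (b + b))*(6 - sqrt(2)) = (b + 2*b)*(6 - sqrt(2)) = (3*b)*(6 - sqrt(2)) = 3*b*(6 - sqrt(2)))
(C(7, -5) + 15/(-25))**2 = (3*7*(6 - sqrt(2)) + 15/(-25))**2 = ((126 - 21*sqrt(2)) + 15*(-1/25))**2 = ((126 - 21*sqrt(2)) - 3/5)**2 = (627/5 - 21*sqrt(2))**2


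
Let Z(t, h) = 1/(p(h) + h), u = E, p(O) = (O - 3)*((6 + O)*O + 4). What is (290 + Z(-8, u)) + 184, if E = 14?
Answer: 1487413/3138 ≈ 474.00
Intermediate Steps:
p(O) = (-3 + O)*(4 + O*(6 + O)) (p(O) = (-3 + O)*(O*(6 + O) + 4) = (-3 + O)*(4 + O*(6 + O)))
u = 14
Z(t, h) = 1/(-12 + h**3 - 13*h + 3*h**2) (Z(t, h) = 1/((-12 + h**3 - 14*h + 3*h**2) + h) = 1/(-12 + h**3 - 13*h + 3*h**2))
(290 + Z(-8, u)) + 184 = (290 + 1/(-12 + 14**3 - 13*14 + 3*14**2)) + 184 = (290 + 1/(-12 + 2744 - 182 + 3*196)) + 184 = (290 + 1/(-12 + 2744 - 182 + 588)) + 184 = (290 + 1/3138) + 184 = 910021/3138 + 184 = 1487413/3138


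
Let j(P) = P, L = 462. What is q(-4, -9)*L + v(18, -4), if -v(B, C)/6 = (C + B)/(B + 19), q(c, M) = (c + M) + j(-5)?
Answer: -307776/37 ≈ -8318.3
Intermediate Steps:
q(c, M) = -5 + M + c (q(c, M) = (c + M) - 5 = (M + c) - 5 = -5 + M + c)
v(B, C) = -6*(B + C)/(19 + B) (v(B, C) = -6*(C + B)/(B + 19) = -6*(B + C)/(19 + B))
q(-4, -9)*L + v(18, -4) = (-5 - 9 - 4)*462 + 6*(-1*18 - 1*(-4))/(19 + 18) = -18*462 + 6*(-18 + 4)/37 = -8316 + 6*(1/37)*(-14) = -8316 - 84/37 = -307776/37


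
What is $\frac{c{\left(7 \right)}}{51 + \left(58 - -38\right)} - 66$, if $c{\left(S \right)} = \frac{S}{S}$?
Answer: $- \frac{9701}{147} \approx -65.993$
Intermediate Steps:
$c{\left(S \right)} = 1$
$\frac{c{\left(7 \right)}}{51 + \left(58 - -38\right)} - 66 = \frac{1}{51 + \left(58 - -38\right)} 1 - 66 = \frac{1}{51 + \left(58 + 38\right)} 1 - 66 = \frac{1}{51 + 96} \cdot 1 - 66 = \frac{1}{147} \cdot 1 - 66 = \frac{1}{147} - 66 = - \frac{9701}{147}$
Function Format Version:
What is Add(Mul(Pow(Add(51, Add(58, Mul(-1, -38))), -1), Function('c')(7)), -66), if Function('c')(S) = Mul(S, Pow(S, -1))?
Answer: Rational(-9701, 147) ≈ -65.993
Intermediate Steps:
Function('c')(S) = 1
Add(Mul(Pow(Add(51, Add(58, Mul(-1, -38))), -1), Function('c')(7)), -66) = Add(Mul(Pow(Add(51, Add(58, Mul(-1, -38))), -1), 1), -66) = Add(Mul(Pow(Add(51, Add(58, 38)), -1), 1), -66) = Add(Mul(Pow(Add(51, 96), -1), 1), -66) = Add(Mul(Pow(147, -1), 1), -66) = Add(Mul(Rational(1, 147), 1), -66) = Add(Rational(1, 147), -66) = Rational(-9701, 147)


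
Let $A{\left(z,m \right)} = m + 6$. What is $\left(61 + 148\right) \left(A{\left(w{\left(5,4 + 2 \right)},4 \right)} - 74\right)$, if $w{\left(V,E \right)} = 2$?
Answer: $-13376$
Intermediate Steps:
$A{\left(z,m \right)} = 6 + m$
$\left(61 + 148\right) \left(A{\left(w{\left(5,4 + 2 \right)},4 \right)} - 74\right) = \left(61 + 148\right) \left(\left(6 + 4\right) - 74\right) = 209 \left(10 - 74\right) = 209 \left(-64\right) = -13376$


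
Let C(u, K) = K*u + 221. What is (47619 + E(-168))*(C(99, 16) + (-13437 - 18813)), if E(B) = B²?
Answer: -2309040135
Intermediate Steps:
C(u, K) = 221 + K*u
(47619 + E(-168))*(C(99, 16) + (-13437 - 18813)) = (47619 + (-168)²)*((221 + 16*99) + (-13437 - 18813)) = (47619 + 28224)*((221 + 1584) - 32250) = 75843*(1805 - 32250) = 75843*(-30445) = -2309040135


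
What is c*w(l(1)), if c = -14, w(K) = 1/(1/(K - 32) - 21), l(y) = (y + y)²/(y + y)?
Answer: 420/631 ≈ 0.66561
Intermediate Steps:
l(y) = 2*y (l(y) = (2*y)²/((2*y)) = (4*y²)*(1/(2*y)) = 2*y)
w(K) = 1/(-21 + 1/(-32 + K)) (w(K) = 1/(1/(-32 + K) - 21) = 1/(-21 + 1/(-32 + K)))
c*w(l(1)) = -14*(32 - 2)/(-673 + 21*(2*1)) = -14*(32 - 1*2)/(-673 + 21*2) = -14*(32 - 2)/(-673 + 42) = -14*30/(-631) = -(-14)*30/631 = -14*(-30/631) = 420/631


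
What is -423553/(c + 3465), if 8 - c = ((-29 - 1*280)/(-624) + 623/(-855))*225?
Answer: -1673881456/13932891 ≈ -120.14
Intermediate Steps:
c = 239211/3952 (c = 8 - ((-29 - 1*280)/(-624) + 623/(-855))*225 = 8 - ((-29 - 280)*(-1/624) + 623*(-1/855))*225 = 8 - (-309*(-1/624) - 623/855)*225 = 8 - (103/208 - 623/855)*225 = 8 - (-41519)*225/177840 = 8 - 1*(-207595/3952) = 8 + 207595/3952 = 239211/3952 ≈ 60.529)
-423553/(c + 3465) = -423553/(239211/3952 + 3465) = -423553/13932891/3952 = -423553*3952/13932891 = -1673881456/13932891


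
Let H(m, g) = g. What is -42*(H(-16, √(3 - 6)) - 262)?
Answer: 11004 - 42*I*√3 ≈ 11004.0 - 72.746*I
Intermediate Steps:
-42*(H(-16, √(3 - 6)) - 262) = -42*(√(3 - 6) - 262) = -42*(√(-3) - 262) = -42*(I*√3 - 262) = -42*(-262 + I*√3) = 11004 - 42*I*√3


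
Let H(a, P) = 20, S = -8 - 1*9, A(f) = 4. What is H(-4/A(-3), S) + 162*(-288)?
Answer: -46636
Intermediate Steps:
S = -17 (S = -8 - 9 = -17)
H(-4/A(-3), S) + 162*(-288) = 20 + 162*(-288) = 20 - 46656 = -46636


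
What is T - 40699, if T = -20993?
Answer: -61692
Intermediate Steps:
T - 40699 = -20993 - 40699 = -61692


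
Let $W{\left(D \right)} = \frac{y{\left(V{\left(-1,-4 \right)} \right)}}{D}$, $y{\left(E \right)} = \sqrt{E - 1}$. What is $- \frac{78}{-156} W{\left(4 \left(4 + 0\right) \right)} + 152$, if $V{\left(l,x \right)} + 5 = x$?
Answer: $152 + \frac{i \sqrt{10}}{32} \approx 152.0 + 0.098821 i$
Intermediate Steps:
$V{\left(l,x \right)} = -5 + x$
$y{\left(E \right)} = \sqrt{-1 + E}$
$W{\left(D \right)} = \frac{i \sqrt{10}}{D}$ ($W{\left(D \right)} = \frac{\sqrt{-1 - 9}}{D} = \frac{\sqrt{-10}}{D} = \frac{i \sqrt{10}}{D}$)
$- \frac{78}{-156} W{\left(4 \left(4 + 0\right) \right)} + 152 = - \frac{78}{-156} \frac{i \sqrt{10}}{4 \left(4 + 0\right)} + 152 = \left(-78\right) \left(- \frac{1}{156}\right) \frac{i \sqrt{10}}{4 \cdot 4} + 152 = \frac{i \sqrt{10} \cdot \frac{1}{16}}{2} + 152 = \frac{\frac{1}{16} i \sqrt{10}}{2} + 152 = \frac{i \sqrt{10}}{32} + 152 = 152 + \frac{i \sqrt{10}}{32}$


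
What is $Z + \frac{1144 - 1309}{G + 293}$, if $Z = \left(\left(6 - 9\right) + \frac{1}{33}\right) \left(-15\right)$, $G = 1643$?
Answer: $\frac{7825}{176} \approx 44.46$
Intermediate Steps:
$Z = \frac{490}{11}$ ($Z = \left(-3 + \frac{1}{33}\right) \left(-15\right) = \left(- \frac{98}{33}\right) \left(-15\right) = \frac{490}{11} \approx 44.545$)
$Z + \frac{1144 - 1309}{G + 293} = \frac{490}{11} + \frac{1144 - 1309}{1643 + 293} = \frac{490}{11} - \frac{165}{1936} = \frac{490}{11} - \frac{15}{176} = \frac{7825}{176}$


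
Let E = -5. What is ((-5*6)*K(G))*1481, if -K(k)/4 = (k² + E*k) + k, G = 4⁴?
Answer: 11465072640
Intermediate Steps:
G = 256
K(k) = -4*k² + 16*k (K(k) = -4*((k² - 5*k) + k) = -4*(k² - 4*k) = -4*k² + 16*k)
((-5*6)*K(G))*1481 = ((-5*6)*(4*256*(4 - 1*256)))*1481 = -120*256*(4 - 256)*1481 = -120*256*(-252)*1481 = -30*(-258048)*1481 = 7741440*1481 = 11465072640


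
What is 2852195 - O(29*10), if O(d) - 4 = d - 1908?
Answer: 2853809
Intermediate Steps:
O(d) = -1904 + d (O(d) = 4 + (d - 1908) = 4 + (-1908 + d) = -1904 + d)
2852195 - O(29*10) = 2852195 - (-1904 + 29*10) = 2852195 - (-1904 + 290) = 2852195 - 1*(-1614) = 2852195 + 1614 = 2853809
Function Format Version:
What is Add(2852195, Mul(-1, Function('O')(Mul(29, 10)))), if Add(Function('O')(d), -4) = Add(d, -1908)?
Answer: 2853809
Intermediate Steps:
Function('O')(d) = Add(-1904, d) (Function('O')(d) = Add(4, Add(d, -1908)) = Add(4, Add(-1908, d)) = Add(-1904, d))
Add(2852195, Mul(-1, Function('O')(Mul(29, 10)))) = Add(2852195, Mul(-1, Add(-1904, Mul(29, 10)))) = Add(2852195, Mul(-1, Add(-1904, 290))) = Add(2852195, Mul(-1, -1614)) = Add(2852195, 1614) = 2853809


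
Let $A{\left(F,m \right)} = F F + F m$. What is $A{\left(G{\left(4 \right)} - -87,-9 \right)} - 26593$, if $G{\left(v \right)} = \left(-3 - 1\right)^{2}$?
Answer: $-16911$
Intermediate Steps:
$G{\left(v \right)} = 16$ ($G{\left(v \right)} = \left(-4\right)^{2} = 16$)
$A{\left(F,m \right)} = F^{2} + F m$
$A{\left(G{\left(4 \right)} - -87,-9 \right)} - 26593 = \left(16 - -87\right) \left(\left(16 - -87\right) - 9\right) - 26593 = \left(16 + 87\right) \left(\left(16 + 87\right) - 9\right) - 26593 = 103 \left(103 - 9\right) - 26593 = 103 \cdot 94 - 26593 = 9682 - 26593 = -16911$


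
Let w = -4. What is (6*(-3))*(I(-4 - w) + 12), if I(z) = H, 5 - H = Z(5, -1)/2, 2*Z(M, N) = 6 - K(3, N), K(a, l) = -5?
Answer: -513/2 ≈ -256.50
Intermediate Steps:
Z(M, N) = 11/2 (Z(M, N) = (6 - 1*(-5))/2 = (6 + 5)/2 = (1/2)*11 = 11/2)
H = 9/4 (H = 5 - 11/(2*2) = 5 - 1*11/4 = 5 - 11/4 = 9/4 ≈ 2.2500)
I(z) = 9/4
(6*(-3))*(I(-4 - w) + 12) = (6*(-3))*(9/4 + 12) = -18*57/4 = -513/2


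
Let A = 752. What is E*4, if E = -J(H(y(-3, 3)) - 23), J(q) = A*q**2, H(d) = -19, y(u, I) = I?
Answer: -5306112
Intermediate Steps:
J(q) = 752*q**2
E = -1326528 (E = -752*(-19 - 23)**2 = -752*(-42)**2 = -752*1764 = -1*1326528 = -1326528)
E*4 = -1326528*4 = -5306112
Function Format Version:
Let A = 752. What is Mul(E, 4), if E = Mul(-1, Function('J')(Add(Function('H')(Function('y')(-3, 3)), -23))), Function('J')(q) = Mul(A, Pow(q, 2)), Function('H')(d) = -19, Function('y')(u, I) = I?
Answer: -5306112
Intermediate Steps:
Function('J')(q) = Mul(752, Pow(q, 2))
E = -1326528 (E = Mul(-1, Mul(752, Pow(Add(-19, -23), 2))) = Mul(-1, Mul(752, Pow(-42, 2))) = Mul(-1, Mul(752, 1764)) = Mul(-1, 1326528) = -1326528)
Mul(E, 4) = Mul(-1326528, 4) = -5306112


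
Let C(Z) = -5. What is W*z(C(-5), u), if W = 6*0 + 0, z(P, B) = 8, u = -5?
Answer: 0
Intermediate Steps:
W = 0 (W = 0 + 0 = 0)
W*z(C(-5), u) = 0*8 = 0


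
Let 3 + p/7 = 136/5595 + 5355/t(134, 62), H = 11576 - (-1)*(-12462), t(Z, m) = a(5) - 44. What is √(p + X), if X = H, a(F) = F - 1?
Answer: 41*I*√549417810/22380 ≈ 42.941*I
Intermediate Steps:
a(F) = -1 + F
t(Z, m) = -40 (t(Z, m) = (-1 + 5) - 44 = 4 - 44 = -40)
H = -886 (H = 11576 - 1*12462 = 11576 - 12462 = -886)
X = -886
p = -42878059/44760 (p = -21 + 7*(136/5595 + 5355/(-40)) = -21 + 7*(136*(1/5595) + 5355*(-1/40)) = -21 + 7*(136/5595 - 1071/8) = -21 + 7*(-5991157/44760) = -21 - 41938099/44760 = -42878059/44760 ≈ -957.96)
√(p + X) = √(-42878059/44760 - 886) = √(-82535419/44760) = 41*I*√549417810/22380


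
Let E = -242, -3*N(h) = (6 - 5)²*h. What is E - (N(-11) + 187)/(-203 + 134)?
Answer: -49522/207 ≈ -239.24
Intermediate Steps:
N(h) = -h/3 (N(h) = -(6 - 5)²*h/3 = -1²*h/3 = -h/3)
E - (N(-11) + 187)/(-203 + 134) = -242 - (-⅓*(-11) + 187)/(-203 + 134) = -242 - (11/3 + 187)/(-69) = -242 - 572*(-1)/(3*69) = -242 - 1*(-572/207) = -242 + 572/207 = -49522/207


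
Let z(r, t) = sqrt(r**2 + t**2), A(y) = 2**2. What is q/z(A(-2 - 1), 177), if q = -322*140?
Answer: -9016*sqrt(31345)/6269 ≈ -254.62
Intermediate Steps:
A(y) = 4
q = -45080
q/z(A(-2 - 1), 177) = -45080/sqrt(4**2 + 177**2) = -45080/sqrt(16 + 31329) = -45080*sqrt(31345)/31345 = -9016*sqrt(31345)/6269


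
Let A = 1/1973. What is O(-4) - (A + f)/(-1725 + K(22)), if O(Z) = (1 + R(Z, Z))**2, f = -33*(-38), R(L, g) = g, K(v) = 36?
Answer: 32465716/3332397 ≈ 9.7424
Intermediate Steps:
A = 1/1973 ≈ 0.00050684
f = 1254
O(Z) = (1 + Z)**2
O(-4) - (A + f)/(-1725 + K(22)) = (1 - 4)**2 - (1/1973 + 1254)/(-1725 + 36) = (-3)**2 - 2474143/(1973*(-1689)) = 9 - 2474143*(-1)/(1973*1689) = 9 - 1*(-2474143/3332397) = 9 + 2474143/3332397 = 32465716/3332397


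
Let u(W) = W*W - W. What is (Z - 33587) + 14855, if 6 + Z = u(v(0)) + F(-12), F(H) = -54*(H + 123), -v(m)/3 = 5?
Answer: -24492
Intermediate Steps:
v(m) = -15 (v(m) = -3*5 = -15)
F(H) = -6642 - 54*H (F(H) = -54*(123 + H) = -6642 - 54*H)
u(W) = W² - W
Z = -5760 (Z = -6 + (-15*(-1 - 15) + (-6642 - 54*(-12))) = -6 + (-15*(-16) + (-6642 + 648)) = -6 + (240 - 5994) = -6 - 5754 = -5760)
(Z - 33587) + 14855 = (-5760 - 33587) + 14855 = -39347 + 14855 = -24492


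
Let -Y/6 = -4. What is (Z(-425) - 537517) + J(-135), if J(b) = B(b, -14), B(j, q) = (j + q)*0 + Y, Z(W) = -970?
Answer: -538463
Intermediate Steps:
Y = 24 (Y = -6*(-4) = 24)
B(j, q) = 24 (B(j, q) = (j + q)*0 + 24 = 0 + 24 = 24)
J(b) = 24
(Z(-425) - 537517) + J(-135) = (-970 - 537517) + 24 = -538487 + 24 = -538463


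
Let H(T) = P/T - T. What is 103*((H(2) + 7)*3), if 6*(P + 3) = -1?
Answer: 4223/4 ≈ 1055.8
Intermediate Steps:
P = -19/6 (P = -3 + (⅙)*(-1) = -3 - ⅙ = -19/6 ≈ -3.1667)
H(T) = -T - 19/(6*T) (H(T) = -19/(6*T) - T = -T - 19/(6*T))
103*((H(2) + 7)*3) = 103*(((-1*2 - 19/6/2) + 7)*3) = 103*(((-2 - 19/6*½) + 7)*3) = 103*(((-2 - 19/12) + 7)*3) = 103*((-43/12 + 7)*3) = 103*((41/12)*3) = 103*(41/4) = 4223/4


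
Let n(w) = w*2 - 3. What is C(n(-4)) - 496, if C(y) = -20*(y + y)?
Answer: -56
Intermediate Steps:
n(w) = -3 + 2*w (n(w) = 2*w - 3 = -3 + 2*w)
C(y) = -40*y
C(n(-4)) - 496 = -40*(-3 + 2*(-4)) - 496 = -40*(-3 - 8) - 496 = -40*(-11) - 496 = 440 - 496 = -56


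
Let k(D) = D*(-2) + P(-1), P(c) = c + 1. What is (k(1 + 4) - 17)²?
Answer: 729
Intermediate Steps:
P(c) = 1 + c
k(D) = -2*D (k(D) = D*(-2) + (1 - 1) = -2*D + 0 = -2*D)
(k(1 + 4) - 17)² = (-2*(1 + 4) - 17)² = (-2*5 - 17)² = (-10 - 17)² = (-27)² = 729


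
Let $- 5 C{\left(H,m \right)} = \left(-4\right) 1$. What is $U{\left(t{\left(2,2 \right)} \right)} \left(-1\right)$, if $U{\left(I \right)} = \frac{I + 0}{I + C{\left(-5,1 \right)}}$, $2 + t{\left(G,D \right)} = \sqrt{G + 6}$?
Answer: $- \frac{35}{41} + \frac{10 \sqrt{2}}{41} \approx -0.50873$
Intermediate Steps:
$C{\left(H,m \right)} = \frac{4}{5}$ ($C{\left(H,m \right)} = - \frac{\left(-4\right) 1}{5} = \left(- \frac{1}{5}\right) \left(-4\right) = \frac{4}{5}$)
$t{\left(G,D \right)} = -2 + \sqrt{6 + G}$ ($t{\left(G,D \right)} = -2 + \sqrt{G + 6} = -2 + \sqrt{6 + G}$)
$U{\left(I \right)} = \frac{I}{\frac{4}{5} + I}$ ($U{\left(I \right)} = \frac{I + 0}{I + \frac{4}{5}} = \frac{I}{\frac{4}{5} + I}$)
$U{\left(t{\left(2,2 \right)} \right)} \left(-1\right) = \frac{5 \left(-2 + \sqrt{6 + 2}\right)}{4 + 5 \left(-2 + \sqrt{6 + 2}\right)} \left(-1\right) = \frac{5 \left(-2 + \sqrt{8}\right)}{4 + 5 \left(-2 + \sqrt{8}\right)} \left(-1\right) = \frac{5 \left(-2 + 2 \sqrt{2}\right)}{4 + 5 \left(-2 + 2 \sqrt{2}\right)} \left(-1\right) = \frac{5 \left(-2 + 2 \sqrt{2}\right)}{4 - \left(10 - 10 \sqrt{2}\right)} \left(-1\right) = \frac{5 \left(-2 + 2 \sqrt{2}\right)}{-6 + 10 \sqrt{2}} \left(-1\right) = - \frac{5 \left(-2 + 2 \sqrt{2}\right)}{-6 + 10 \sqrt{2}}$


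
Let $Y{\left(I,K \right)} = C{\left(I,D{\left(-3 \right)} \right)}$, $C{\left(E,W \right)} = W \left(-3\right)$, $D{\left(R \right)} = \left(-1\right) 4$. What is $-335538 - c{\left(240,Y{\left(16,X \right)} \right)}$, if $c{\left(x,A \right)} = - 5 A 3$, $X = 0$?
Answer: $-335358$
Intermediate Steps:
$D{\left(R \right)} = -4$
$C{\left(E,W \right)} = - 3 W$
$Y{\left(I,K \right)} = 12$ ($Y{\left(I,K \right)} = \left(-3\right) \left(-4\right) = 12$)
$c{\left(x,A \right)} = - 15 A$
$-335538 - c{\left(240,Y{\left(16,X \right)} \right)} = -335538 - \left(-15\right) 12 = -335538 - -180 = -335538 + 180 = -335358$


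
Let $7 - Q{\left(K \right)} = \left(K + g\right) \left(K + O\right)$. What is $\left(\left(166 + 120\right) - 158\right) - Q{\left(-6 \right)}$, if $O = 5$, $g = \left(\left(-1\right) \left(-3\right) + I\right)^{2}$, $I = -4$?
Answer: $126$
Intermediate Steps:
$g = 1$ ($g = \left(\left(-1\right) \left(-3\right) - 4\right)^{2} = \left(3 - 4\right)^{2} = \left(-1\right)^{2} = 1$)
$Q{\left(K \right)} = 7 - \left(1 + K\right) \left(5 + K\right)$ ($Q{\left(K \right)} = 7 - \left(K + 1\right) \left(K + 5\right) = 7 - \left(1 + K\right) \left(5 + K\right)$)
$\left(\left(166 + 120\right) - 158\right) - Q{\left(-6 \right)} = \left(\left(166 + 120\right) - 158\right) - \left(2 - \left(-6\right)^{2} - -36\right) = \left(286 - 158\right) - \left(2 - 36 + 36\right) = 128 - \left(2 - 36 + 36\right) = 128 - 2 = 126$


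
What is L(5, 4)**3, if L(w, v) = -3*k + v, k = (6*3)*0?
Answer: 64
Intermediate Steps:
k = 0 (k = 18*0 = 0)
L(w, v) = v (L(w, v) = -3*0 + v = 0 + v = v)
L(5, 4)**3 = 4**3 = 64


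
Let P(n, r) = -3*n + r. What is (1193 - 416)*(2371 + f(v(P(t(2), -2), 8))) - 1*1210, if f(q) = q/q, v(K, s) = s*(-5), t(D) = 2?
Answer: 1841834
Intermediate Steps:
P(n, r) = r - 3*n
v(K, s) = -5*s
f(q) = 1
(1193 - 416)*(2371 + f(v(P(t(2), -2), 8))) - 1*1210 = (1193 - 416)*(2371 + 1) - 1*1210 = 777*2372 - 1210 = 1843044 - 1210 = 1841834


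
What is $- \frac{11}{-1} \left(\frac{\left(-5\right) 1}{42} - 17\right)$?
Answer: $- \frac{7909}{42} \approx -188.31$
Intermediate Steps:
$- \frac{11}{-1} \left(\frac{\left(-5\right) 1}{42} - 17\right) = \left(-11\right) \left(-1\right) \left(\left(-5\right) \frac{1}{42} - 17\right) = 11 \left(- \frac{5}{42} - 17\right) = 11 \left(- \frac{719}{42}\right) = - \frac{7909}{42}$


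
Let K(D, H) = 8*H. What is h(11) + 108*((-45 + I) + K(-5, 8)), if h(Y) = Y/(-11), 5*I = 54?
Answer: 16087/5 ≈ 3217.4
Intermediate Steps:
I = 54/5 (I = (1/5)*54 = 54/5 ≈ 10.800)
h(Y) = -Y/11 (h(Y) = Y*(-1/11) = -Y/11)
h(11) + 108*((-45 + I) + K(-5, 8)) = -1/11*11 + 108*((-45 + 54/5) + 8*8) = -1 + 108*(-171/5 + 64) = -1 + 108*(149/5) = -1 + 16092/5 = 16087/5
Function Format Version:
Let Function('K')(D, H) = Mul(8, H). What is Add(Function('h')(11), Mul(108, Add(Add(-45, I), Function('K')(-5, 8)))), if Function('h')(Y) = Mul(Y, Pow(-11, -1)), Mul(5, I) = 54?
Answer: Rational(16087, 5) ≈ 3217.4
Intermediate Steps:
I = Rational(54, 5) (I = Mul(Rational(1, 5), 54) = Rational(54, 5) ≈ 10.800)
Function('h')(Y) = Mul(Rational(-1, 11), Y) (Function('h')(Y) = Mul(Y, Rational(-1, 11)) = Mul(Rational(-1, 11), Y))
Add(Function('h')(11), Mul(108, Add(Add(-45, I), Function('K')(-5, 8)))) = Add(Mul(Rational(-1, 11), 11), Mul(108, Add(Add(-45, Rational(54, 5)), Mul(8, 8)))) = Add(-1, Mul(108, Add(Rational(-171, 5), 64))) = Add(-1, Mul(108, Rational(149, 5))) = Add(-1, Rational(16092, 5)) = Rational(16087, 5)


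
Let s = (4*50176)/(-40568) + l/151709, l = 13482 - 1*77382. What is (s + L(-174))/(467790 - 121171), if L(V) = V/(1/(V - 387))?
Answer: 75091915002854/266659660107841 ≈ 0.28160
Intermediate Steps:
l = -63900 (l = 13482 - 77382 = -63900)
L(V) = V*(-387 + V) (L(V) = V/(1/(-387 + V)) = V*(-387 + V))
s = -4130112292/769316339 (s = (4*50176)/(-40568) - 63900/151709 = 200704*(-1/40568) - 63900*1/151709 = -25088/5071 - 63900/151709 = -4130112292/769316339 ≈ -5.3685)
(s + L(-174))/(467790 - 121171) = (-4130112292/769316339 - 174*(-387 - 174))/(467790 - 121171) = (-4130112292/769316339 - 174*(-561))/346619 = (-4130112292/769316339 + 97614)*(1/346619) = (75091915002854/769316339)*(1/346619) = 75091915002854/266659660107841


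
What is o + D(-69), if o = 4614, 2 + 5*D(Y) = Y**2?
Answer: 27829/5 ≈ 5565.8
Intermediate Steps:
D(Y) = -2/5 + Y**2/5
o + D(-69) = 4614 + (-2/5 + (1/5)*(-69)**2) = 4614 + (-2/5 + (1/5)*4761) = 4614 + (-2/5 + 4761/5) = 4614 + 4759/5 = 27829/5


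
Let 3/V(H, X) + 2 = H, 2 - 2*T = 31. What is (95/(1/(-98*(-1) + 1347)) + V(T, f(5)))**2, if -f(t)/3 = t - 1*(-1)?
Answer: 2280169460529/121 ≈ 1.8844e+10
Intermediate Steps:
f(t) = -3 - 3*t (f(t) = -3*(t - 1*(-1)) = -3*(t + 1) = -3*(1 + t) = -3 - 3*t)
T = -29/2 (T = 1 - 1/2*31 = 1 - 31/2 = -29/2 ≈ -14.500)
V(H, X) = 3/(-2 + H)
(95/(1/(-98*(-1) + 1347)) + V(T, f(5)))**2 = (95/(1/(-98*(-1) + 1347)) + 3/(-2 - 29/2))**2 = (95/(1/(98 + 1347)) + 3/(-33/2))**2 = (95/(1/1445) + 3*(-2/33))**2 = (95/(1/1445) - 2/11)**2 = (95*1445 - 2/11)**2 = (137275 - 2/11)**2 = (1510023/11)**2 = 2280169460529/121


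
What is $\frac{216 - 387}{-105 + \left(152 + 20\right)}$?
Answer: $- \frac{171}{67} \approx -2.5522$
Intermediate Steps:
$\frac{216 - 387}{-105 + \left(152 + 20\right)} = - \frac{171}{-105 + 172} = - \frac{171}{67}$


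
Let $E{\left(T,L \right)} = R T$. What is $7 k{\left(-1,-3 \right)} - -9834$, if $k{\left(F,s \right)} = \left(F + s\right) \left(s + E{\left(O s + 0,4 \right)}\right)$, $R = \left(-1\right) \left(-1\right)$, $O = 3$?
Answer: $10170$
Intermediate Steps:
$R = 1$
$E{\left(T,L \right)} = T$ ($E{\left(T,L \right)} = 1 T = T$)
$k{\left(F,s \right)} = 4 s \left(F + s\right)$ ($k{\left(F,s \right)} = \left(F + s\right) \left(s + \left(3 s + 0\right)\right) = \left(F + s\right) \left(s + 3 s\right) = \left(F + s\right) 4 s = 4 s \left(F + s\right)$)
$7 k{\left(-1,-3 \right)} - -9834 = 7 \cdot 4 \left(-3\right) \left(-1 - 3\right) - -9834 = 7 \cdot 4 \left(-3\right) \left(-4\right) + 9834 = 7 \cdot 48 + 9834 = 336 + 9834 = 10170$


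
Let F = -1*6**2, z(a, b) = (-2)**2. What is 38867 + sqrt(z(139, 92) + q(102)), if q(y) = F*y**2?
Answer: 38867 + 2*I*sqrt(93635) ≈ 38867.0 + 612.0*I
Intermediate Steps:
z(a, b) = 4
F = -36 (F = -1*36 = -36)
q(y) = -36*y**2
38867 + sqrt(z(139, 92) + q(102)) = 38867 + sqrt(4 - 36*102**2) = 38867 + sqrt(4 - 36*10404) = 38867 + sqrt(4 - 374544) = 38867 + sqrt(-374540) = 38867 + 2*I*sqrt(93635)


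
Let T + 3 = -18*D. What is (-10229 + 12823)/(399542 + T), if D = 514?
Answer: 2594/390287 ≈ 0.0066464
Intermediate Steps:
T = -9255 (T = -3 - 18*514 = -3 - 9252 = -9255)
(-10229 + 12823)/(399542 + T) = (-10229 + 12823)/(399542 - 9255) = 2594/390287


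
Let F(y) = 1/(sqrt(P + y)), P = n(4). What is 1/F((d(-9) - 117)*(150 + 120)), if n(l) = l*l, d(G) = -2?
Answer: I*sqrt(32114) ≈ 179.2*I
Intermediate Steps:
n(l) = l**2
P = 16 (P = 4**2 = 16)
F(y) = 1/sqrt(16 + y) (F(y) = 1/(sqrt(16 + y)) = 1/sqrt(16 + y))
1/F((d(-9) - 117)*(150 + 120)) = 1/(1/sqrt(16 + (-2 - 117)*(150 + 120))) = 1/(1/sqrt(16 - 119*270)) = 1/(1/sqrt(16 - 32130)) = 1/(1/sqrt(-32114)) = 1/(-I*sqrt(32114)/32114) = I*sqrt(32114)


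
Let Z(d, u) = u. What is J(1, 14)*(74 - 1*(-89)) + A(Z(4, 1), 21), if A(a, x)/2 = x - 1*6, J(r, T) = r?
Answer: 193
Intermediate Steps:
A(a, x) = -12 + 2*x (A(a, x) = 2*(x - 1*6) = 2*(x - 6) = 2*(-6 + x) = -12 + 2*x)
J(1, 14)*(74 - 1*(-89)) + A(Z(4, 1), 21) = 1*(74 - 1*(-89)) + (-12 + 2*21) = 1*(74 + 89) + (-12 + 42) = 1*163 + 30 = 163 + 30 = 193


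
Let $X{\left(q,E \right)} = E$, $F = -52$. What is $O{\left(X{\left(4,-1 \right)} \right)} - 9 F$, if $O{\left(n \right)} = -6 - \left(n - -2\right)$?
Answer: $461$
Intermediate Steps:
$O{\left(n \right)} = -8 - n$ ($O{\left(n \right)} = -6 - \left(n + 2\right) = -6 - \left(2 + n\right) = -8 - n$)
$O{\left(X{\left(4,-1 \right)} \right)} - 9 F = \left(-8 - -1\right) - -468 = \left(-8 + 1\right) + 468 = -7 + 468 = 461$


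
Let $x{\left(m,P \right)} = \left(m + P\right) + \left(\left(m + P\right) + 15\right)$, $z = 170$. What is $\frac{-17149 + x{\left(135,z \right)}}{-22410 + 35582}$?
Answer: $- \frac{4131}{3293} \approx -1.2545$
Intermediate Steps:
$x{\left(m,P \right)} = 15 + 2 P + 2 m$ ($x{\left(m,P \right)} = \left(P + m\right) + \left(\left(P + m\right) + 15\right) = \left(P + m\right) + \left(15 + P + m\right) = 15 + 2 P + 2 m$)
$\frac{-17149 + x{\left(135,z \right)}}{-22410 + 35582} = \frac{-17149 + \left(15 + 2 \cdot 170 + 2 \cdot 135\right)}{-22410 + 35582} = \frac{-17149 + \left(15 + 340 + 270\right)}{13172} = \left(-17149 + 625\right) \frac{1}{13172} = \left(-16524\right) \frac{1}{13172} = - \frac{4131}{3293}$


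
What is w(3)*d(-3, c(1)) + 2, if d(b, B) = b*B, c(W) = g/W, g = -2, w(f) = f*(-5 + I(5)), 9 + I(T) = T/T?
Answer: -232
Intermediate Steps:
I(T) = -8 (I(T) = -9 + T/T = -9 + 1 = -8)
w(f) = -13*f (w(f) = f*(-5 - 8) = f*(-13) = -13*f)
c(W) = -2/W
d(b, B) = B*b
w(3)*d(-3, c(1)) + 2 = (-13*3)*(-2/1*(-3)) + 2 = -39*(-2*1)*(-3) + 2 = -(-78)*(-3) + 2 = -39*6 + 2 = -234 + 2 = -232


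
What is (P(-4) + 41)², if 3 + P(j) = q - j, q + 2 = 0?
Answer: 1600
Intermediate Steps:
q = -2 (q = -2 + 0 = -2)
P(j) = -5 - j (P(j) = -3 + (-2 - j) = -5 - j)
(P(-4) + 41)² = ((-5 - 1*(-4)) + 41)² = ((-5 + 4) + 41)² = (-1 + 41)² = 40² = 1600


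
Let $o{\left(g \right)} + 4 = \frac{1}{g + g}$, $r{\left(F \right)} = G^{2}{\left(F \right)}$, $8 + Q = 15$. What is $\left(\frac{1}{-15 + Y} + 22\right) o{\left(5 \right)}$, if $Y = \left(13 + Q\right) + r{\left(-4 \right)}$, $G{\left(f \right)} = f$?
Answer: $- \frac{6019}{70} \approx -85.986$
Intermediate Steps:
$Q = 7$ ($Q = -8 + 15 = 7$)
$r{\left(F \right)} = F^{2}$
$o{\left(g \right)} = -4 + \frac{1}{2 g}$ ($o{\left(g \right)} = -4 + \frac{1}{g + g} = -4 + \frac{1}{2 g}$)
$Y = 36$ ($Y = \left(13 + 7\right) + \left(-4\right)^{2} = 20 + 16 = 36$)
$\left(\frac{1}{-15 + Y} + 22\right) o{\left(5 \right)} = \left(\frac{1}{-15 + 36} + 22\right) \left(-4 + \frac{1}{2 \cdot 5}\right) = \left(\frac{1}{21} + 22\right) \left(-4 + \frac{1}{2} \cdot \frac{1}{5}\right) = \left(\frac{1}{21} + 22\right) \left(-4 + \frac{1}{10}\right) = \frac{463}{21} \left(- \frac{39}{10}\right) = - \frac{6019}{70}$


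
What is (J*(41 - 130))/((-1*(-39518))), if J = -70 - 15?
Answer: 7565/39518 ≈ 0.19143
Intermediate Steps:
J = -85
(J*(41 - 130))/((-1*(-39518))) = (-85*(41 - 130))/((-1*(-39518))) = -85*(-89)/39518 = 7565*(1/39518) = 7565/39518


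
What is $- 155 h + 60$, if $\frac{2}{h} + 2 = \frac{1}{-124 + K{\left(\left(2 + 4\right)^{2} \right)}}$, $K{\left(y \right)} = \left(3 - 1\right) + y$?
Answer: $\frac{37040}{173} \approx 214.1$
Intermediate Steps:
$K{\left(y \right)} = 2 + y$
$h = - \frac{172}{173}$ ($h = \frac{2}{-2 + \frac{1}{-124 + \left(2 + \left(2 + 4\right)^{2}\right)}} = \frac{2}{-2 + \frac{1}{-124 + \left(2 + 6^{2}\right)}} = \frac{2}{-2 + \frac{1}{-124 + \left(2 + 36\right)}} = \frac{2}{-2 + \frac{1}{-124 + 38}} = \frac{2}{-2 + \frac{1}{-86}} = \frac{2}{-2 - \frac{1}{86}} = \frac{2}{- \frac{173}{86}} = 2 \left(- \frac{86}{173}\right) = - \frac{172}{173} \approx -0.99422$)
$- 155 h + 60 = \left(-155\right) \left(- \frac{172}{173}\right) + 60 = \frac{26660}{173} + 60 = \frac{37040}{173}$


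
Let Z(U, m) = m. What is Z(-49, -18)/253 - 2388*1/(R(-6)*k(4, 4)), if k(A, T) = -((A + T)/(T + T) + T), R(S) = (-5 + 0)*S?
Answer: 100244/6325 ≈ 15.849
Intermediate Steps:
R(S) = -5*S
k(A, T) = -T - (A + T)/(2*T) (k(A, T) = -((A + T)/((2*T)) + T) = -((A + T)*(1/(2*T)) + T) = -((A + T)/(2*T) + T) = -(T + (A + T)/(2*T)) = -T - (A + T)/(2*T))
Z(-49, -18)/253 - 2388*1/(R(-6)*k(4, 4)) = -18/253 - 2388*1/(30*(-1/2 - 1*4 - 1/2*4/4)) = -18*1/253 - 2388*1/(30*(-1/2 - 4 - 1/2*4*1/4)) = -18/253 - 2388*1/(30*(-1/2 - 4 - 1/2)) = -18/253 - 2388/(30*(-5)) = -18/253 - 2388/(-150) = -18/253 - 2388*(-1/150) = -18/253 + 398/25 = 100244/6325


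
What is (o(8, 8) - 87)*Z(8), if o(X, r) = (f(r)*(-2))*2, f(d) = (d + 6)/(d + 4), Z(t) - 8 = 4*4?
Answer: -2200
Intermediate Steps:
Z(t) = 24 (Z(t) = 8 + 4*4 = 8 + 16 = 24)
f(d) = (6 + d)/(4 + d)
o(X, r) = -4*(6 + r)/(4 + r) (o(X, r) = (((6 + r)/(4 + r))*(-2))*2 = -2*(6 + r)/(4 + r)*2 = -4*(6 + r)/(4 + r))
(o(8, 8) - 87)*Z(8) = (4*(-6 - 1*8)/(4 + 8) - 87)*24 = (4*(-6 - 8)/12 - 87)*24 = (4*(1/12)*(-14) - 87)*24 = (-14/3 - 87)*24 = -275/3*24 = -2200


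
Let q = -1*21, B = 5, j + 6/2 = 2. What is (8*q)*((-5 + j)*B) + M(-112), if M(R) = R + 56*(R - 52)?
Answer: -4256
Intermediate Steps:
j = -1 (j = -3 + 2 = -1)
q = -21
M(R) = -2912 + 57*R (M(R) = R + 56*(-52 + R) = R + (-2912 + 56*R) = -2912 + 57*R)
(8*q)*((-5 + j)*B) + M(-112) = (8*(-21))*((-5 - 1)*5) + (-2912 + 57*(-112)) = -(-1008)*5 + (-2912 - 6384) = -168*(-30) - 9296 = 5040 - 9296 = -4256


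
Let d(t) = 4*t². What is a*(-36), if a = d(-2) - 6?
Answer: -360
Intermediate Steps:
a = 10 (a = 4*(-2)² - 6 = 4*4 - 6 = 16 - 6 = 10)
a*(-36) = 10*(-36) = -360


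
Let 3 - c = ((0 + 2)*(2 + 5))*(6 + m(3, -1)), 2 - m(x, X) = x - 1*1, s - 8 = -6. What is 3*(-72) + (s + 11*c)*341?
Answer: -303365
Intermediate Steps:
s = 2 (s = 8 - 6 = 2)
m(x, X) = 3 - x (m(x, X) = 2 - (x - 1*1) = 2 - (x - 1) = 2 - (-1 + x) = 2 + (1 - x) = 3 - x)
c = -81 (c = 3 - (0 + 2)*(2 + 5)*(6 + (3 - 1*3)) = 3 - 2*7*(6 + (3 - 3)) = 3 - 14*(6 + 0) = 3 - 14*6 = 3 - 1*84 = 3 - 84 = -81)
3*(-72) + (s + 11*c)*341 = 3*(-72) + (2 + 11*(-81))*341 = -216 + (2 - 891)*341 = -216 - 889*341 = -216 - 303149 = -303365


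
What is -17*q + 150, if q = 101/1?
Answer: -1567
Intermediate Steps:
q = 101 (q = 101*1 = 101)
-17*q + 150 = -17*101 + 150 = -1717 + 150 = -1567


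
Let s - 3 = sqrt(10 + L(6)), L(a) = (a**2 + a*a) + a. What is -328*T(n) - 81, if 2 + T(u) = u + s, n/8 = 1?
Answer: -3033 - 656*sqrt(22) ≈ -6109.9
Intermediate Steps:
n = 8 (n = 8*1 = 8)
L(a) = a + 2*a**2 (L(a) = (a**2 + a**2) + a = 2*a**2 + a = a + 2*a**2)
s = 3 + 2*sqrt(22) (s = 3 + sqrt(10 + 6*(1 + 2*6)) = 3 + sqrt(10 + 6*(1 + 12)) = 3 + sqrt(10 + 6*13) = 3 + sqrt(10 + 78) = 3 + sqrt(88) = 3 + 2*sqrt(22) ≈ 12.381)
T(u) = 1 + u + 2*sqrt(22) (T(u) = -2 + (u + (3 + 2*sqrt(22))) = -2 + (3 + u + 2*sqrt(22)) = 1 + u + 2*sqrt(22))
-328*T(n) - 81 = -328*(1 + 8 + 2*sqrt(22)) - 81 = -328*(9 + 2*sqrt(22)) - 81 = (-2952 - 656*sqrt(22)) - 81 = -3033 - 656*sqrt(22)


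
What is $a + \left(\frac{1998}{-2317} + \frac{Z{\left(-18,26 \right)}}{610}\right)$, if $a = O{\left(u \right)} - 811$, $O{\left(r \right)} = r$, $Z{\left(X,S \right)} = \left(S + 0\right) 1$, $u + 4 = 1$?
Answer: $- \frac{575820859}{706685} \approx -814.82$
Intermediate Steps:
$u = -3$ ($u = -4 + 1 = -3$)
$Z{\left(X,S \right)} = S$ ($Z{\left(X,S \right)} = S 1 = S$)
$a = -814$ ($a = -3 - 811 = -814$)
$a + \left(\frac{1998}{-2317} + \frac{Z{\left(-18,26 \right)}}{610}\right) = -814 + \left(\frac{1998}{-2317} + \frac{26}{610}\right) = -814 + \left(1998 \left(- \frac{1}{2317}\right) + 26 \cdot \frac{1}{610}\right) = -814 + \left(- \frac{1998}{2317} + \frac{13}{305}\right) = -814 - \frac{579269}{706685} = - \frac{575820859}{706685}$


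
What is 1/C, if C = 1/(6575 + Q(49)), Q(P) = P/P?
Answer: 6576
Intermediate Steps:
Q(P) = 1
C = 1/6576 (C = 1/(6575 + 1) = 1/6576 ≈ 0.00015207)
1/C = 1/(1/6576) = 6576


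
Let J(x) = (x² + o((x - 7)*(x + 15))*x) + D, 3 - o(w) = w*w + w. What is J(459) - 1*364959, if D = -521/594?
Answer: -12515111226527507/594 ≈ -2.1069e+13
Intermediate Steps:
D = -521/594 (D = -521*1/594 = -521/594 ≈ -0.87710)
o(w) = 3 - w - w² (o(w) = 3 - (w*w + w) = 3 - (w² + w) = 3 - (w + w²) = 3 + (-w - w²) = 3 - w - w²)
J(x) = -521/594 + x² + x*(3 - (-7 + x)²*(15 + x)² - (-7 + x)*(15 + x)) (J(x) = (x² + (3 - (x - 7)*(x + 15) - ((x - 7)*(x + 15))²)*x) - 521/594 = (x² + (3 - (-7 + x)*(15 + x) - ((-7 + x)*(15 + x))²)*x) - 521/594 = (x² + (3 - (-7 + x)*(15 + x) - (-7 + x)²*(15 + x)²)*x) - 521/594 = (x² + (3 - (-7 + x)²*(15 + x)² - (-7 + x)*(15 + x))*x) - 521/594 = (x² + x*(3 - (-7 + x)²*(15 + x)² - (-7 + x)*(15 + x))) - 521/594 = -521/594 + x² + x*(3 - (-7 + x)²*(15 + x)² - (-7 + x)*(15 + x)))
J(459) - 1*364959 = (-521/594 - 1*459⁵ - 10917*459 - 16*459⁴ + 145*459³ + 1673*459²) - 1*364959 = (-521/594 - 1*20373396046299 - 5010903 - 16*44386483761 + 145*96702579 + 1673*210681) - 364959 = (-521/594 - 20373396046299 - 5010903 - 710183740176 + 14021873955 + 352469313) - 364959 = -12515111009741861/594 - 364959 = -12515111226527507/594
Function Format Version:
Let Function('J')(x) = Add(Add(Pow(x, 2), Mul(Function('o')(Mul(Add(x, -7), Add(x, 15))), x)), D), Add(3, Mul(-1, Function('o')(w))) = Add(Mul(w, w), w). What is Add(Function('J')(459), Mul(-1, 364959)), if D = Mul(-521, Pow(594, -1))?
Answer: Rational(-12515111226527507, 594) ≈ -2.1069e+13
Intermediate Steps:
D = Rational(-521, 594) (D = Mul(-521, Rational(1, 594)) = Rational(-521, 594) ≈ -0.87710)
Function('o')(w) = Add(3, Mul(-1, w), Mul(-1, Pow(w, 2))) (Function('o')(w) = Add(3, Mul(-1, Add(Mul(w, w), w))) = Add(3, Mul(-1, Add(Pow(w, 2), w))) = Add(3, Mul(-1, Add(w, Pow(w, 2)))) = Add(3, Add(Mul(-1, w), Mul(-1, Pow(w, 2)))) = Add(3, Mul(-1, w), Mul(-1, Pow(w, 2))))
Function('J')(x) = Add(Rational(-521, 594), Pow(x, 2), Mul(x, Add(3, Mul(-1, Pow(Add(-7, x), 2), Pow(Add(15, x), 2)), Mul(-1, Add(-7, x), Add(15, x))))) (Function('J')(x) = Add(Add(Pow(x, 2), Mul(Add(3, Mul(-1, Mul(Add(x, -7), Add(x, 15))), Mul(-1, Pow(Mul(Add(x, -7), Add(x, 15)), 2))), x)), Rational(-521, 594)) = Add(Add(Pow(x, 2), Mul(Add(3, Mul(-1, Mul(Add(-7, x), Add(15, x))), Mul(-1, Pow(Mul(Add(-7, x), Add(15, x)), 2))), x)), Rational(-521, 594)) = Add(Add(Pow(x, 2), Mul(Add(3, Mul(-1, Add(-7, x), Add(15, x)), Mul(-1, Mul(Pow(Add(-7, x), 2), Pow(Add(15, x), 2)))), x)), Rational(-521, 594)) = Add(Add(Pow(x, 2), Mul(Add(3, Mul(-1, Add(-7, x), Add(15, x)), Mul(-1, Pow(Add(-7, x), 2), Pow(Add(15, x), 2))), x)), Rational(-521, 594)) = Add(Add(Pow(x, 2), Mul(Add(3, Mul(-1, Pow(Add(-7, x), 2), Pow(Add(15, x), 2)), Mul(-1, Add(-7, x), Add(15, x))), x)), Rational(-521, 594)) = Add(Add(Pow(x, 2), Mul(x, Add(3, Mul(-1, Pow(Add(-7, x), 2), Pow(Add(15, x), 2)), Mul(-1, Add(-7, x), Add(15, x))))), Rational(-521, 594)) = Add(Rational(-521, 594), Pow(x, 2), Mul(x, Add(3, Mul(-1, Pow(Add(-7, x), 2), Pow(Add(15, x), 2)), Mul(-1, Add(-7, x), Add(15, x))))))
Add(Function('J')(459), Mul(-1, 364959)) = Add(Add(Rational(-521, 594), Mul(-1, Pow(459, 5)), Mul(-10917, 459), Mul(-16, Pow(459, 4)), Mul(145, Pow(459, 3)), Mul(1673, Pow(459, 2))), Mul(-1, 364959)) = Add(Add(Rational(-521, 594), Mul(-1, 20373396046299), -5010903, Mul(-16, 44386483761), Mul(145, 96702579), Mul(1673, 210681)), -364959) = Add(Add(Rational(-521, 594), -20373396046299, -5010903, -710183740176, 14021873955, 352469313), -364959) = Add(Rational(-12515111009741861, 594), -364959) = Rational(-12515111226527507, 594)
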